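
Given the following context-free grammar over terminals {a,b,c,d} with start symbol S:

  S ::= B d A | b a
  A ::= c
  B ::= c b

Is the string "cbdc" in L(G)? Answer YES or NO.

CNF form of G:
  S -> B X4 | T1 T3
  A -> c
  B -> T0 T1
  T0 -> c
  T1 -> b
  T2 -> d
  T3 -> a
  X4 -> T2 A

CYK fill:
  cell(0,0) c: {A,T0}  orig:{A}
  cell(1,1) b: {T1}  orig:{}
  cell(2,2) d: {T2}  orig:{}
  cell(3,3) c: {A,T0}  orig:{A}
  cell(0,1) cb: {B}
  cell(1,2) bd: ∅
  cell(2,3) dc: {X4}  orig:{}
  cell(0,2) cbd: ∅
  cell(1,3) bdc: ∅
  cell(0,3) cbdc: {S}

S ∈ T[0,3] ⇒ YES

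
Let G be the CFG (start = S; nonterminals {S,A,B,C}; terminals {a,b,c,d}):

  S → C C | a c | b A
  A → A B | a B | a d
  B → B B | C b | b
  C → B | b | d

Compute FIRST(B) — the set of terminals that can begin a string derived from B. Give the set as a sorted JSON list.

Compute FIRST by fixpoint:
pass 1:
  A via A→a B: +{a}
  B via B→b: +{b}
  C via C→B: +{b}
  C via C→d: +{d}
  S via S→C C: +{b,d}
  S via S→a c: +{a}
  FIRST[S]={a,b,d}  FIRST[A]={a}  FIRST[B]={b}  FIRST[C]={b,d}
pass 2:
  B via B→C b: +{d}
  FIRST[S]={a,b,d}  FIRST[A]={a}  FIRST[B]={b,d}  FIRST[C]={b,d}
pass 3: done
  FIRST[S]={a,b,d}  FIRST[A]={a}  FIRST[B]={b,d}  FIRST[C]={b,d}

FIRST(B) = ["b", "d"]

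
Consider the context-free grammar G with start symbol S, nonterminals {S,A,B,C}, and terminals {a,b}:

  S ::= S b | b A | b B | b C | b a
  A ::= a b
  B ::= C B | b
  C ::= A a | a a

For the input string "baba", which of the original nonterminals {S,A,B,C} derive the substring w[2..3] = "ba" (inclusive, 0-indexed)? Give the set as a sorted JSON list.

Convert to CNF:
  S -> S T1 | T1 A | T1 B | T1 C | T1 T0
  A -> T0 T1
  B -> C B | b
  C -> A T0 | T0 T0
  T0 -> a
  T1 -> b

Fill CYK table bottom-up (cells [i..j] with 2 ≤ i ≤ j ≤ 3 only):
  T[2,2] 'b' = {B,T1}  orig:{B}
  T[3,3] 'a' = {T0}  orig:{}
  T[2,3] 'ba' = {S}

Original NTs in T[2,3] deriving "ba": ["S"]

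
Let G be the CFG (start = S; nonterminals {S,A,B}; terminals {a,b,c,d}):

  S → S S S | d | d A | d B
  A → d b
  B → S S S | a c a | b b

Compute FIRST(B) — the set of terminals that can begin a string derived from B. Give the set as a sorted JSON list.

Compute FIRST by fixpoint:
pass 1:
  A via A→d b: +{d}
  B via B→a c a: +{a}
  B via B→b b: +{b}
  S via S→d: +{d}
  S: {d}  A: {d}  B: {a,b}
pass 2:
  B via B→S S S: +{d}
  S: {d}  A: {d}  B: {a,b,d}
pass 3: done
  S: {d}  A: {d}  B: {a,b,d}

FIRST(B) = ["a", "b", "d"]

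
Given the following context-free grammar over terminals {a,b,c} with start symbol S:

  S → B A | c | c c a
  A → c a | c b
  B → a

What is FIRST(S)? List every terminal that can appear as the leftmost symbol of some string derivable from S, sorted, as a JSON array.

Compute FIRST by fixpoint:
iter 1:
  A via A→c a: +{c}
  B via B→a: +{a}
  S via S→B A: +{a}
  S via S→c: +{c}
  FIRST[S]={a,c}  FIRST[A]={c}  FIRST[B]={a}
iter 2: done
  FIRST[S]={a,c}  FIRST[A]={c}  FIRST[B]={a}

FIRST(S) = ["a", "c"]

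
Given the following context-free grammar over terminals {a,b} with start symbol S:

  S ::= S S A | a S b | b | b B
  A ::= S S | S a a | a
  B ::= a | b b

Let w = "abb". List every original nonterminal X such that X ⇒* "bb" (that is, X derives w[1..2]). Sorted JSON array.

Convert to CNF:
  S -> S X3 | T0 X4 | T1 B | b
  A -> S S | S X2 | a
  B -> T1 T1 | a
  T0 -> a
  T1 -> b
  X2 -> T0 T0
  X3 -> S A
  X4 -> S T1

CYK fill (cells [i..j] with 1 ≤ i ≤ j ≤ 2 only):
  [1..1]={S,T1}  "b"  orig:{S}
  [2..2]={S,T1}  "b"  orig:{S}
  [1..2]={A,B,X4}  "bb"  orig:{A,B}

Original NTs in T[1,2] deriving "bb": ["A", "B"]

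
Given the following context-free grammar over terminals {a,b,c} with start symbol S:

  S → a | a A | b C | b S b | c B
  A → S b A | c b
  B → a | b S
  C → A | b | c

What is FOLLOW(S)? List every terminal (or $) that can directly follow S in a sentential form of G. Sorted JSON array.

Compute FIRST by fixpoint:
[1]
  A via A→c b: +{c}
  B via B→a: +{a}
  B via B→b S: +{b}
  C via C→A: +{c}
  C via C→b: +{b}
  S via S→a: +{a}
  S via S→b C: +{b}
  S via S→c B: +{c}
  FIRST(S)={a,b,c}  FIRST(A)={c}  FIRST(B)={a,b}  FIRST(C)={b,c}
[2]
  A via A→S b A: +{a,b}
  C via C→A: +{a}
  FIRST(S)={a,b,c}  FIRST(A)={a,b,c}  FIRST(B)={a,b}  FIRST(C)={a,b,c}
[3] (stable)
  FIRST(S)={a,b,c}  FIRST(A)={a,b,c}  FIRST(B)={a,b}  FIRST(C)={a,b,c}

FOLLOW iteration:
seed FOLLOW(S) with $
pass 1:
  A→S b A: FOLLOW(S) ⊇ FIRST(b) = {b}; new: +{b}
  S→a A: FOLLOW(A) ⊇ FOLLOW(S) ⊇ {$,b}; new: +{$,b}
  S→b C: FOLLOW(C) ⊇ FOLLOW(S) ⊇ {$,b}; new: +{$,b}
  S→c B: FOLLOW(B) ⊇ FOLLOW(S) ⊇ {$,b}; new: +{$,b}
  FOLLOW[S]={$,b}  FOLLOW[A]={$,b}  FOLLOW[B]={$,b}  FOLLOW[C]={$,b}
pass 2: done
  FOLLOW[S]={$,b}  FOLLOW[A]={$,b}  FOLLOW[B]={$,b}  FOLLOW[C]={$,b}

FOLLOW(S) = ["$", "b"]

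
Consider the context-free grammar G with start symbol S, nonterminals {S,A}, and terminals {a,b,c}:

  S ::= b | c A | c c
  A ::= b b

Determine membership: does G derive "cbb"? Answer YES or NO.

Convert to CNF:
  S -> T1 A | T1 T1 | b
  A -> T0 T0
  T0 -> b
  T1 -> c

CYK table (by increasing span):
  cell(0,0) c: {T1}  orig:{}
  cell(1,1) b: {S,T0}  orig:{S}
  cell(2,2) b: {S,T0}  orig:{S}
  cell(0,1) cb: ∅
  cell(1,2) bb: {A}
  cell(0,2) cbb: {S}

S ∈ T[0,2] ⇒ YES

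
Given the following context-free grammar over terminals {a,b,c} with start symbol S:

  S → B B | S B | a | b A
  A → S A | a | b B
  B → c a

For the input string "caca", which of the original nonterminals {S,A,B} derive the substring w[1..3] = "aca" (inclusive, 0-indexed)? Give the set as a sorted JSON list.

CNF form of G:
  S -> B B | S B | T0 A | a
  A -> S A | T0 B | a
  B -> T1 T2
  T0 -> b
  T1 -> c
  T2 -> a

Fill CYK table bottom-up — only the sub-triangle for w[1..3]:
  [1..1]={A,S,T2}  "a"  orig:{A,S}
  [2..2]={T1}  "c"  orig:{}
  [3..3]={A,S,T2}  "a"  orig:{A,S}
  [1..2]=∅  "ac"
  [2..3]={B}  "ca"
  [1..3]={S}  "aca"

Original NTs in T[1,3] deriving "aca": ["S"]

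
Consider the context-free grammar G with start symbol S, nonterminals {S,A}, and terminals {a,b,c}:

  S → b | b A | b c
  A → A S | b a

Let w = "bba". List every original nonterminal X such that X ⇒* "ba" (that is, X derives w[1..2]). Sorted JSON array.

CNF form of G:
  S -> T0 A | T0 T2 | b
  A -> A S | T0 T1
  T0 -> b
  T1 -> a
  T2 -> c

CYK table (by increasing span) — only the sub-triangle for w[1..2]:
  T[1,1] 'b' = {S,T0}  orig:{S}
  T[2,2] 'a' = {T1}  orig:{}
  T[1,2] 'ba' = {A}

Original NTs in T[1,2] deriving "ba": ["A"]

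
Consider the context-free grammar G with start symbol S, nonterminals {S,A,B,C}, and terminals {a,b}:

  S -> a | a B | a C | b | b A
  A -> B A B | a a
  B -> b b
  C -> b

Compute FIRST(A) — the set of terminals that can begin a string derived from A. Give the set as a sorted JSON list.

FIRST iteration:
iter 1:
  A via A→a a: +{a}
  B via B→b b: +{b}
  C via C→b: +{b}
  S via S→a: +{a}
  S via S→b: +{b}
  FIRST(S)={a,b}  FIRST(A)={a}  FIRST(B)={b}  FIRST(C)={b}
iter 2:
  A via A→B A B: +{b}
  FIRST(S)={a,b}  FIRST(A)={a,b}  FIRST(B)={b}  FIRST(C)={b}
iter 3: — fixpoint
  FIRST(S)={a,b}  FIRST(A)={a,b}  FIRST(B)={b}  FIRST(C)={b}

FIRST(A) = ["a", "b"]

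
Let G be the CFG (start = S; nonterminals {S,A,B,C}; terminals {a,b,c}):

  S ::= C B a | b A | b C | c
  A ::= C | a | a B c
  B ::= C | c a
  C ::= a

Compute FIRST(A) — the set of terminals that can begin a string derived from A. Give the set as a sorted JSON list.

FIRST iteration:
[1]
  A via A→a: +{a}
  B via B→c a: +{c}
  C via C→a: +{a}
  S via S→C B a: +{a}
  S via S→b A: +{b}
  S via S→c: +{c}
  FIRST(S)={a,b,c}  FIRST(A)={a}  FIRST(B)={c}  FIRST(C)={a}
[2]
  B via B→C: +{a}
  FIRST(S)={a,b,c}  FIRST(A)={a}  FIRST(B)={a,c}  FIRST(C)={a}
[3] done
  FIRST(S)={a,b,c}  FIRST(A)={a}  FIRST(B)={a,c}  FIRST(C)={a}

FIRST(A) = ["a"]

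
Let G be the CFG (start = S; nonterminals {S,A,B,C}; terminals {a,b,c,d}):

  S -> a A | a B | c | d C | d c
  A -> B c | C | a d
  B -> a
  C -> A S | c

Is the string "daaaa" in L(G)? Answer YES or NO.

CNF form of G:
  S -> T1 A | T1 B | T2 C | T2 T0 | c
  A -> A S | B T0 | T1 T2 | c
  B -> a
  C -> A S | c
  T0 -> c
  T1 -> a
  T2 -> d

CYK table (by increasing span):
  T[0,0] 'd' = {T2}  orig:{}
  T[1,1] 'a' = {B,T1}  orig:{B}
  T[2,2] 'a' = {B,T1}  orig:{B}
  T[3,3] 'a' = {B,T1}  orig:{B}
  T[4,4] 'a' = {B,T1}  orig:{B}
  T[0,1] 'da' = ∅
  T[1,2] 'aa' = {S}
  T[2,3] 'aa' = {S}
  T[3,4] 'aa' = {S}
  T[0,2] 'daa' = ∅
  T[1,3] 'aaa' = ∅
  T[2,4] 'aaa' = ∅
  T[0,3] 'daaa' = ∅
  T[1,4] 'aaaa' = ∅
  T[0,4] 'daaaa' = ∅

S ∉ T[0,4] ⇒ NO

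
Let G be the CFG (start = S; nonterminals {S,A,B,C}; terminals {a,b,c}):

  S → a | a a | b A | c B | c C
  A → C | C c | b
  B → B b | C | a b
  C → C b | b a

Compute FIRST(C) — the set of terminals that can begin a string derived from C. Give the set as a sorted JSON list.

FIRST iteration:
iter 1:
  A via A→b: +{b}
  B via B→a b: +{a}
  C via C→b a: +{b}
  S via S→a: +{a}
  S via S→b A: +{b}
  S via S→c B: +{c}
  FIRST(S)={a,b,c}  FIRST(A)={b}  FIRST(B)={a}  FIRST(C)={b}
iter 2:
  B via B→C: +{b}
  FIRST(S)={a,b,c}  FIRST(A)={b}  FIRST(B)={a,b}  FIRST(C)={b}
iter 3: (stable)
  FIRST(S)={a,b,c}  FIRST(A)={b}  FIRST(B)={a,b}  FIRST(C)={b}

FIRST(C) = ["b"]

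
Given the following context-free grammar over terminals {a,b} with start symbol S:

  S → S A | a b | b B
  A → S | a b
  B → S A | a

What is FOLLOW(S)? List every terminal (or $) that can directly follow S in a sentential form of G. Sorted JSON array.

FIRST iteration:
pass 1:
  A via A→a b: +{a}
  B via B→a: +{a}
  S via S→a b: +{a}
  S via S→b B: +{b}
  FIRST(S)={a,b}  FIRST(A)={a}  FIRST(B)={a}
pass 2:
  A via A→S: +{b}
  B via B→S A: +{b}
  FIRST(S)={a,b}  FIRST(A)={a,b}  FIRST(B)={a,b}
pass 3: (stable)
  FIRST(S)={a,b}  FIRST(A)={a,b}  FIRST(B)={a,b}

Compute FOLLOW by fixpoint:
FOLLOW(S) := {$}
pass 1:
  B→S A: FOLLOW(S) ⊇ FIRST(A) = {a,b}; new: +{a,b}
  S→S A: FOLLOW(A) ⊇ FOLLOW(S) ⊇ {$,a,b}; new: +{$,a,b}
  S→b B: FOLLOW(B) ⊇ FOLLOW(S) ⊇ {$,a,b}; new: +{$,a,b}
  FOLLOW[S]={$,a,b}  FOLLOW[A]={$,a,b}  FOLLOW[B]={$,a,b}
pass 2: (no change)
  FOLLOW[S]={$,a,b}  FOLLOW[A]={$,a,b}  FOLLOW[B]={$,a,b}

FOLLOW(S) = ["$", "a", "b"]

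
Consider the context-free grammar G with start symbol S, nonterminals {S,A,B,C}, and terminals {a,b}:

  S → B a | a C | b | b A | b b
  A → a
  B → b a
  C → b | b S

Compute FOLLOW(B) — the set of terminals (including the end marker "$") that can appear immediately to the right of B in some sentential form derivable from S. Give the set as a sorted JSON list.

Compute FIRST by fixpoint:
pass 1:
  A via A→a: +{a}
  B via B→b a: +{b}
  C via C→b: +{b}
  S via S→B a: +{b}
  S via S→a C: +{a}
  FIRST(S)={a,b}  FIRST(A)={a}  FIRST(B)={b}  FIRST(C)={b}
pass 2: done
  FIRST(S)={a,b}  FIRST(A)={a}  FIRST(B)={b}  FIRST(C)={b}

FOLLOW sets:
FOLLOW(S) := {$}
round 1:
  S→B a: FOLLOW(B) ⊇ FIRST(a) = {a}; new: +{a}
  S→a C: FOLLOW(C) ⊇ FOLLOW(S) ⊇ {$}; new: +{$}
  S→b A: FOLLOW(A) ⊇ FOLLOW(S) ⊇ {$}; new: +{$}
  FOLLOW[S]={$}  FOLLOW[A]={$}  FOLLOW[B]={a}  FOLLOW[C]={$}
round 2: (stable)
  FOLLOW[S]={$}  FOLLOW[A]={$}  FOLLOW[B]={a}  FOLLOW[C]={$}

FOLLOW(B) = ["a"]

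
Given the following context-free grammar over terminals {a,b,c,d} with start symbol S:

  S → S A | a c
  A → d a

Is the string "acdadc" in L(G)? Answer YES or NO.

Convert to CNF:
  S -> S A | T1 T2
  A -> T0 T1
  T0 -> d
  T1 -> a
  T2 -> c

Fill CYK table bottom-up:
  cell(0,0) a: {T1}  orig:{}
  cell(1,1) c: {T2}  orig:{}
  cell(2,2) d: {T0}  orig:{}
  cell(3,3) a: {T1}  orig:{}
  cell(4,4) d: {T0}  orig:{}
  cell(5,5) c: {T2}  orig:{}
  cell(0,1) ac: {S}
  cell(1,2) cd: ∅
  cell(2,3) da: {A}
  cell(3,4) ad: ∅
  cell(4,5) dc: ∅
  cell(0,2) acd: ∅
  cell(1,3) cda: ∅
  cell(2,4) dad: ∅
  cell(3,5) adc: ∅
  cell(0,3) acda: {S}
  cell(1,4) cdad: ∅
  cell(2,5) dadc: ∅
  cell(0,4) acdad: ∅
  cell(1,5) cdadc: ∅
  cell(0,5) acdadc: ∅

S ∉ T[0,5] ⇒ NO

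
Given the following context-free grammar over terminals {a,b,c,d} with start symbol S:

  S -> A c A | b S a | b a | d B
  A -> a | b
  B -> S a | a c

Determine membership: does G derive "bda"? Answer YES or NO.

Convert to CNF:
  S -> A X4 | T2 T0 | T2 X5 | T3 B
  A -> a | b
  B -> S T0 | T0 T1
  T0 -> a
  T1 -> c
  T2 -> b
  T3 -> d
  X4 -> T1 A
  X5 -> S T0

Fill CYK table bottom-up:
  cell(0,0) b: {A,T2}  orig:{A}
  cell(1,1) d: {T3}  orig:{}
  cell(2,2) a: {A,T0}  orig:{A}
  cell(0,1) bd: ∅
  cell(1,2) da: ∅
  cell(0,2) bda: ∅

S ∉ T[0,2] ⇒ NO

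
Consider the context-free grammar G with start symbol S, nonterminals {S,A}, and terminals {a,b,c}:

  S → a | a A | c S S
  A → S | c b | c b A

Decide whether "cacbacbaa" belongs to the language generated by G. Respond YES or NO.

Convert to CNF:
  S -> T0 A | T1 X5 | a
  A -> T0 A | T1 T2 | T1 X3 | T1 X4 | a
  T0 -> a
  T1 -> c
  T2 -> b
  X3 -> S S
  X4 -> T2 A
  X5 -> S S

Fill CYK table bottom-up:
  [0..0]={T1}  "c"  orig:{}
  [1..1]={A,S,T0}  "a"  orig:{A,S}
  [2..2]={T1}  "c"  orig:{}
  [3..3]={T2}  "b"  orig:{}
  [4..4]={A,S,T0}  "a"  orig:{A,S}
  [5..5]={T1}  "c"  orig:{}
  [6..6]={T2}  "b"  orig:{}
  [7..7]={A,S,T0}  "a"  orig:{A,S}
  [8..8]={A,S,T0}  "a"  orig:{A,S}
  [0..1]=∅  "ca"
  [1..2]=∅  "ac"
  [2..3]={A}  "cb"
  [3..4]={X4}  "ba"  orig:{}
  [4..5]=∅  "ac"
  [5..6]={A}  "cb"
  [6..7]={X4}  "ba"  orig:{}
  [7..8]={A,S,X3,X5}  "aa"  orig:{A,S}
  [0..2]=∅  "cac"
  [1..3]={A,S}  "acb"
  [2..4]={A}  "cba"
  [3..5]=∅  "bac"
  [4..6]={A,S}  "acb"
  [5..7]={A}  "cba"
  [6..8]={X4}  "baa"  orig:{}
  [0..3]=∅  "cacb"
  [1..4]={A,S,X3,X5}  "acba"  orig:{A,S}
  [2..5]=∅  "cbac"
  [3..6]={X4}  "bacb"  orig:{}
  [4..7]={A,S,X3,X5}  "acba"  orig:{A,S}
  [5..8]={A}  "cbaa"
  [0..4]={A,S}  "cacba"
  [1..5]=∅  "acbac"
  [2..6]={A}  "cbacb"
  [3..7]={X4}  "bacba"  orig:{}
  [4..8]={A,S,X3,X5}  "acbaa"  orig:{A,S}
  [0..5]=∅  "cacbac"
  [1..6]={A,S,X3,X5}  "acbacb"  orig:{A,S}
  [2..7]={A}  "cbacba"
  [3..8]={X4}  "bacbaa"  orig:{}
  [0..6]={A,S}  "cacbacb"
  [1..7]={A,S,X3,X5}  "acbacba"  orig:{A,S}
  [2..8]={A}  "cbacbaa"
  [0..7]={A,S,X3,X5}  "cacbacba"  orig:{A,S}
  [1..8]={A,S,X3,X5}  "acbacbaa"  orig:{A,S}
  [0..8]={A,S,X3,X5}  "cacbacbaa"  orig:{A,S}

S ∈ T[0,8] ⇒ YES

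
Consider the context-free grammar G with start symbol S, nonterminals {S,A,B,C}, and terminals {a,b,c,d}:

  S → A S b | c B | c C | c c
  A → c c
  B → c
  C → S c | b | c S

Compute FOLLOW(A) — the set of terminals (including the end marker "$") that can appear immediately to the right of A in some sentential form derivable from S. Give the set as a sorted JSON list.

FIRST sets, iterate to fixpoint:
[1]
  A via A→c c: +{c}
  B via B→c: +{c}
  C via C→b: +{b}
  C via C→c S: +{c}
  S via S→A S b: +{c}
  FIRST(S)={c}  FIRST(A)={c}  FIRST(B)={c}  FIRST(C)={b,c}
[2] done
  FIRST(S)={c}  FIRST(A)={c}  FIRST(B)={c}  FIRST(C)={b,c}

Compute FOLLOW by fixpoint:
seed FOLLOW(S) with $
pass 1:
  C→S c: FOLLOW(S) ⊇ FIRST(c) = {c}; new: +{c}
  S→A S b: FOLLOW(A) ⊇ FIRST(S) = {c}; new: +{c}
  S→A S b: FOLLOW(S) ⊇ FIRST(b) = {b}; new: +{b}
  S→c B: FOLLOW(B) ⊇ FOLLOW(S) ⊇ {$,b,c}; new: +{$,b,c}
  S→c C: FOLLOW(C) ⊇ FOLLOW(S) ⊇ {$,b,c}; new: +{$,b,c}
  FOLLOW[S]={$,b,c}  FOLLOW[A]={c}  FOLLOW[B]={$,b,c}  FOLLOW[C]={$,b,c}
pass 2: (stable)
  FOLLOW[S]={$,b,c}  FOLLOW[A]={c}  FOLLOW[B]={$,b,c}  FOLLOW[C]={$,b,c}

FOLLOW(A) = ["c"]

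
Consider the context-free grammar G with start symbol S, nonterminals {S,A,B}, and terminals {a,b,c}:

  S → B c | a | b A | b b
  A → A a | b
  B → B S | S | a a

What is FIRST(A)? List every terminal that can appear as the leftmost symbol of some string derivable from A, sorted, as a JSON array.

FIRST iteration:
[1]
  A via A→b: +{b}
  B via B→a a: +{a}
  S via S→B c: +{a}
  S via S→b A: +{b}
  FIRST(S)={a,b}  FIRST(A)={b}  FIRST(B)={a}
[2]
  B via B→S: +{b}
  FIRST(S)={a,b}  FIRST(A)={b}  FIRST(B)={a,b}
[3] done
  FIRST(S)={a,b}  FIRST(A)={b}  FIRST(B)={a,b}

FIRST(A) = ["b"]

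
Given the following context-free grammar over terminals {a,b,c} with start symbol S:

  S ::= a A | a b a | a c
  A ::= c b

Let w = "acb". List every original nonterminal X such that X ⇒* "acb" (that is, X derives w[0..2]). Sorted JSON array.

Convert to CNF:
  S -> T2 A | T2 T0 | T2 X3
  A -> T0 T1
  T0 -> c
  T1 -> b
  T2 -> a
  X3 -> T1 T2

Fill CYK table bottom-up, restricted to cells inside w[0..2]:
  [0..0]={T2}  "a"  orig:{}
  [1..1]={T0}  "c"  orig:{}
  [2..2]={T1}  "b"  orig:{}
  [0..1]={S}  "ac"
  [1..2]={A}  "cb"
  [0..2]={S}  "acb"

Original NTs in T[0,2] deriving "acb": ["S"]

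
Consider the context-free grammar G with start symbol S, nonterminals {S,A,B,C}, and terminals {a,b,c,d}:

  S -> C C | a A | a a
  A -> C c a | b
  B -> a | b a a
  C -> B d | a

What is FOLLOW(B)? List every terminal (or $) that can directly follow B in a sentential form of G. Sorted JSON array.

FIRST iteration:
iter 1:
  A via A→b: +{b}
  B via B→a: +{a}
  B via B→b a a: +{b}
  C via C→B d: +{a,b}
  S via S→C C: +{a,b}
  S: {a,b}  A: {b}  B: {a,b}  C: {a,b}
iter 2:
  A via A→C c a: +{a}
  S: {a,b}  A: {a,b}  B: {a,b}  C: {a,b}
iter 3: — fixpoint
  S: {a,b}  A: {a,b}  B: {a,b}  C: {a,b}

FOLLOW iteration:
initialize: $ ∈ FOLLOW(S)
round 1:
  A→C c a: FOLLOW(C) ⊇ FIRST(c) = {c}; new: +{c}
  C→B d: FOLLOW(B) ⊇ FIRST(d) = {d}; new: +{d}
  S→C C: FOLLOW(C) ⊇ FIRST(C) = {a,b}; new: +{a,b}
  S→C C: FOLLOW(C) ⊇ FOLLOW(S) ⊇ {$}; new: +{$}
  S→a A: FOLLOW(A) ⊇ FOLLOW(S) ⊇ {$}; new: +{$}
  S: {$}  A: {$}  B: {d}  C: {$,a,b,c}
round 2: (no change)
  S: {$}  A: {$}  B: {d}  C: {$,a,b,c}

FOLLOW(B) = ["d"]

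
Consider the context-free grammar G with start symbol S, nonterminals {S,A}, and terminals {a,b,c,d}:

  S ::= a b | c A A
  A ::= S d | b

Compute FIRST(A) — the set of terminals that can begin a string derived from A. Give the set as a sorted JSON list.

FIRST iteration:
round 1:
  A via A→b: +{b}
  S via S→a b: +{a}
  S via S→c A A: +{c}
  S: {a,c}  A: {b}
round 2:
  A via A→S d: +{a,c}
  S: {a,c}  A: {a,b,c}
round 3: (stable)
  S: {a,c}  A: {a,b,c}

FIRST(A) = ["a", "b", "c"]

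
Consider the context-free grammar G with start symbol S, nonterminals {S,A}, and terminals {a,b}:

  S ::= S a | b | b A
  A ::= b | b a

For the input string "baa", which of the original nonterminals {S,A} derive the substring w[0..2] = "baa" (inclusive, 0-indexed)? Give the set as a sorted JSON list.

CNF form of G:
  S -> S T1 | T0 A | b
  A -> T0 T1 | b
  T0 -> b
  T1 -> a

Fill CYK table bottom-up (cells [i..j] with 0 ≤ i ≤ j ≤ 2 only):
  T[0,0] 'b' = {A,S,T0}  orig:{A,S}
  T[1,1] 'a' = {T1}  orig:{}
  T[2,2] 'a' = {T1}  orig:{}
  T[0,1] 'ba' = {A,S}
  T[1,2] 'aa' = ∅
  T[0,2] 'baa' = {S}

Original NTs in T[0,2] deriving "baa": ["S"]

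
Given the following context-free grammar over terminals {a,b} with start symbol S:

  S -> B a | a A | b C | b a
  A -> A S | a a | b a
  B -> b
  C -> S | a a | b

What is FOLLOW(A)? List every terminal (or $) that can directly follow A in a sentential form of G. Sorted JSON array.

Compute FIRST by fixpoint:
round 1:
  A via A→a a: +{a}
  A via A→b a: +{b}
  B via B→b: +{b}
  C via C→a a: +{a}
  C via C→b: +{b}
  S via S→B a: +{b}
  S via S→a A: +{a}
  FIRST[S]={a,b}  FIRST[A]={a,b}  FIRST[B]={b}  FIRST[C]={a,b}
round 2: (no change)
  FIRST[S]={a,b}  FIRST[A]={a,b}  FIRST[B]={b}  FIRST[C]={a,b}

FOLLOW iteration:
seed FOLLOW(S) with $
pass 1:
  A→A S: FOLLOW(A) ⊇ FIRST(S) = {a,b}; new: +{a,b}
  A→A S: FOLLOW(S) ⊇ FOLLOW(A) ⊇ {a,b}; new: +{a,b}
  S→B a: FOLLOW(B) ⊇ FIRST(a) = {a}; new: +{a}
  S→a A: FOLLOW(A) ⊇ FOLLOW(S) ⊇ {$,a,b}; new: +{$}
  S→b C: FOLLOW(C) ⊇ FOLLOW(S) ⊇ {$,a,b}; new: +{$,a,b}
  FOLLOW[S]={$,a,b}  FOLLOW[A]={$,a,b}  FOLLOW[B]={a}  FOLLOW[C]={$,a,b}
pass 2: (stable)
  FOLLOW[S]={$,a,b}  FOLLOW[A]={$,a,b}  FOLLOW[B]={a}  FOLLOW[C]={$,a,b}

FOLLOW(A) = ["$", "a", "b"]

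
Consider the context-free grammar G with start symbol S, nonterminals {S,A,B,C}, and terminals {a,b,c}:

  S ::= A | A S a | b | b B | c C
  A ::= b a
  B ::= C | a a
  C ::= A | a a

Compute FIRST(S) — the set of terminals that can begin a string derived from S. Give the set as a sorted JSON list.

FIRST iteration:
iter 1:
  A via A→b a: +{b}
  B via B→a a: +{a}
  C via C→A: +{b}
  C via C→a a: +{a}
  S via S→A: +{b}
  S via S→c C: +{c}
  FIRST[S]={b,c}  FIRST[A]={b}  FIRST[B]={a}  FIRST[C]={a,b}
iter 2:
  B via B→C: +{b}
  FIRST[S]={b,c}  FIRST[A]={b}  FIRST[B]={a,b}  FIRST[C]={a,b}
iter 3: — fixpoint
  FIRST[S]={b,c}  FIRST[A]={b}  FIRST[B]={a,b}  FIRST[C]={a,b}

FIRST(S) = ["b", "c"]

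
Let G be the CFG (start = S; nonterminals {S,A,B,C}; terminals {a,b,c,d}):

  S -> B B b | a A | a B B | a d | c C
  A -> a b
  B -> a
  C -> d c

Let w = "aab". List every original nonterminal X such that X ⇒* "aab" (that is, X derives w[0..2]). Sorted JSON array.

CNF form of G:
  S -> B X4 | T0 A | T0 T2 | T0 X5 | T3 C
  A -> T0 T1
  B -> a
  C -> T2 T3
  T0 -> a
  T1 -> b
  T2 -> d
  T3 -> c
  X4 -> B T1
  X5 -> B B

CYK fill (cells [i..j] with 0 ≤ i ≤ j ≤ 2 only):
  T[0,0] 'a' = {B,T0}  orig:{B}
  T[1,1] 'a' = {B,T0}  orig:{B}
  T[2,2] 'b' = {T1}  orig:{}
  T[0,1] 'aa' = {X5}  orig:{}
  T[1,2] 'ab' = {A,X4}  orig:{A}
  T[0,2] 'aab' = {S}

Original NTs in T[0,2] deriving "aab": ["S"]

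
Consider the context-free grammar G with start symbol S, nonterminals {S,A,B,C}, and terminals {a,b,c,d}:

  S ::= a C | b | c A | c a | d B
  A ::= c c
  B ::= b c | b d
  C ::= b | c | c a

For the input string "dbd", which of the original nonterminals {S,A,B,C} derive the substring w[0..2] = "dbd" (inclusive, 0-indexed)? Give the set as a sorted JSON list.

Convert to CNF:
  S -> T0 A | T0 T3 | T2 B | T3 C | b
  A -> T0 T0
  B -> T1 T0 | T1 T2
  C -> T0 T3 | b | c
  T0 -> c
  T1 -> b
  T2 -> d
  T3 -> a

CYK fill, restricted to cells inside w[0..2]:
  T[0,0] 'd' = {T2}  orig:{}
  T[1,1] 'b' = {C,S,T1}  orig:{C,S}
  T[2,2] 'd' = {T2}  orig:{}
  T[0,1] 'db' = ∅
  T[1,2] 'bd' = {B}
  T[0,2] 'dbd' = {S}

Original NTs in T[0,2] deriving "dbd": ["S"]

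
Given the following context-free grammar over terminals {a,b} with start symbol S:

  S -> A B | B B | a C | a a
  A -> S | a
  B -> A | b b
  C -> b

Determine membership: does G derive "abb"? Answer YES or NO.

Convert to CNF:
  S -> A B | B B | T0 C | T0 T0
  A -> A B | B B | T0 C | T0 T0 | a
  B -> A B | B B | T0 C | T0 T0 | T1 T1 | a
  C -> b
  T0 -> a
  T1 -> b

Fill CYK table bottom-up:
  T[0,0] 'a' = {A,B,T0}  orig:{A,B}
  T[1,1] 'b' = {C,T1}  orig:{C}
  T[2,2] 'b' = {C,T1}  orig:{C}
  T[0,1] 'ab' = {A,B,S}
  T[1,2] 'bb' = {B}
  T[0,2] 'abb' = {A,B,S}

S ∈ T[0,2] ⇒ YES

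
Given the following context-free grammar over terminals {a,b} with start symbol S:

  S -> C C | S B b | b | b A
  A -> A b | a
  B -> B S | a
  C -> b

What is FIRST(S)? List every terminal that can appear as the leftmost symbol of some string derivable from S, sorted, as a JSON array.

FIRST iteration:
[1]
  A via A→a: +{a}
  B via B→a: +{a}
  C via C→b: +{b}
  S via S→C C: +{b}
  S: {b}  A: {a}  B: {a}  C: {b}
[2] done
  S: {b}  A: {a}  B: {a}  C: {b}

FIRST(S) = ["b"]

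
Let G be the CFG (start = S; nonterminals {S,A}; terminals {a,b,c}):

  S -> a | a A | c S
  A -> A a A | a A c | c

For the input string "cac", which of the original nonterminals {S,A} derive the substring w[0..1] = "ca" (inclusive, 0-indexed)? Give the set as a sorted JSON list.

CNF form of G:
  S -> T0 A | T1 S | a
  A -> A X2 | T0 X3 | c
  T0 -> a
  T1 -> c
  X2 -> T0 A
  X3 -> A T1

CYK table (by increasing span), restricted to cells inside w[0..1]:
  T[0,0] 'c' = {A,T1}  orig:{A}
  T[1,1] 'a' = {S,T0}  orig:{S}
  T[0,1] 'ca' = {S}

Original NTs in T[0,1] deriving "ca": ["S"]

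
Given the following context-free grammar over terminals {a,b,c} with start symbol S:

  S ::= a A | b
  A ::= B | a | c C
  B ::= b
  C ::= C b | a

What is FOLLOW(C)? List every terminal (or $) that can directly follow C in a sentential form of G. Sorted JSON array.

FIRST iteration:
round 1:
  A via A→a: +{a}
  A via A→c C: +{c}
  B via B→b: +{b}
  C via C→a: +{a}
  S via S→a A: +{a}
  S via S→b: +{b}
  FIRST(S)={a,b}  FIRST(A)={a,c}  FIRST(B)={b}  FIRST(C)={a}
round 2:
  A via A→B: +{b}
  FIRST(S)={a,b}  FIRST(A)={a,b,c}  FIRST(B)={b}  FIRST(C)={a}
round 3: — fixpoint
  FIRST(S)={a,b}  FIRST(A)={a,b,c}  FIRST(B)={b}  FIRST(C)={a}

FOLLOW iteration:
initialize: $ ∈ FOLLOW(S)
round 1:
  C→C b: FOLLOW(C) ⊇ FIRST(b) = {b}; new: +{b}
  S→a A: FOLLOW(A) ⊇ FOLLOW(S) ⊇ {$}; new: +{$}
  FOLLOW(S)={$}  FOLLOW(A)={$}  FOLLOW(B)={}  FOLLOW(C)={b}
round 2:
  A→B: FOLLOW(B) ⊇ FOLLOW(A) ⊇ {$}; new: +{$}
  A→c C: FOLLOW(C) ⊇ FOLLOW(A) ⊇ {$}; new: +{$}
  FOLLOW(S)={$}  FOLLOW(A)={$}  FOLLOW(B)={$}  FOLLOW(C)={$,b}
round 3: done
  FOLLOW(S)={$}  FOLLOW(A)={$}  FOLLOW(B)={$}  FOLLOW(C)={$,b}

FOLLOW(C) = ["$", "b"]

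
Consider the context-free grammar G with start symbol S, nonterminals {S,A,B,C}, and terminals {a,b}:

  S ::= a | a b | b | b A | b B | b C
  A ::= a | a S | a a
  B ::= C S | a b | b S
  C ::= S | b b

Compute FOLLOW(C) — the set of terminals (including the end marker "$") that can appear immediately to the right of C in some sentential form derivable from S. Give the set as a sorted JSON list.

FIRST sets, iterate to fixpoint:
pass 1:
  A via A→a: +{a}
  B via B→a b: +{a}
  B via B→b S: +{b}
  C via C→b b: +{b}
  S via S→a: +{a}
  S via S→b: +{b}
  FIRST(S)={a,b}  FIRST(A)={a}  FIRST(B)={a,b}  FIRST(C)={b}
pass 2:
  C via C→S: +{a}
  FIRST(S)={a,b}  FIRST(A)={a}  FIRST(B)={a,b}  FIRST(C)={a,b}
pass 3: — fixpoint
  FIRST(S)={a,b}  FIRST(A)={a}  FIRST(B)={a,b}  FIRST(C)={a,b}

Compute FOLLOW by fixpoint:
FOLLOW(S) := {$}
[1]
  B→C S: FOLLOW(C) ⊇ FIRST(S) = {a,b}; new: +{a,b}
  C→S: FOLLOW(S) ⊇ FOLLOW(C) ⊇ {a,b}; new: +{a,b}
  S→b A: FOLLOW(A) ⊇ FOLLOW(S) ⊇ {$,a,b}; new: +{$,a,b}
  S→b B: FOLLOW(B) ⊇ FOLLOW(S) ⊇ {$,a,b}; new: +{$,a,b}
  S→b C: FOLLOW(C) ⊇ FOLLOW(S) ⊇ {$,a,b}; new: +{$}
  FOLLOW(S)={$,a,b}  FOLLOW(A)={$,a,b}  FOLLOW(B)={$,a,b}  FOLLOW(C)={$,a,b}
[2] (stable)
  FOLLOW(S)={$,a,b}  FOLLOW(A)={$,a,b}  FOLLOW(B)={$,a,b}  FOLLOW(C)={$,a,b}

FOLLOW(C) = ["$", "a", "b"]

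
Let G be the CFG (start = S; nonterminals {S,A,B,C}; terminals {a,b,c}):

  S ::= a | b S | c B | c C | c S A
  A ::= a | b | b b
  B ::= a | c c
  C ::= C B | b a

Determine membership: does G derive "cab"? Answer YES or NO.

Convert to CNF:
  S -> T0 S | T1 B | T1 C | T1 X3 | a
  A -> T0 T0 | a | b
  B -> T1 T1 | a
  C -> C B | T0 T2
  T0 -> b
  T1 -> c
  T2 -> a
  X3 -> S A

CYK fill:
  T[0,0] 'c' = {T1}  orig:{}
  T[1,1] 'a' = {A,B,S,T2}  orig:{A,B,S}
  T[2,2] 'b' = {A,T0}  orig:{A}
  T[0,1] 'ca' = {S}
  T[1,2] 'ab' = {X3}  orig:{}
  T[0,2] 'cab' = {S,X3}  orig:{S}

S ∈ T[0,2] ⇒ YES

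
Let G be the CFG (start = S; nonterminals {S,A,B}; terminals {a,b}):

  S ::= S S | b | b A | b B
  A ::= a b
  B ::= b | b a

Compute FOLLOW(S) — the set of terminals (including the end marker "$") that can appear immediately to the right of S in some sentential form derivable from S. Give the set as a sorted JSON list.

FIRST sets, iterate to fixpoint:
pass 1:
  A via A→a b: +{a}
  B via B→b: +{b}
  S via S→b: +{b}
  S: {b}  A: {a}  B: {b}
pass 2: (no change)
  S: {b}  A: {a}  B: {b}

Compute FOLLOW by fixpoint:
initialize: $ ∈ FOLLOW(S)
[1]
  S→S S: FOLLOW(S) ⊇ FIRST(S) = {b}; new: +{b}
  S→b A: FOLLOW(A) ⊇ FOLLOW(S) ⊇ {$,b}; new: +{$,b}
  S→b B: FOLLOW(B) ⊇ FOLLOW(S) ⊇ {$,b}; new: +{$,b}
  FOLLOW[S]={$,b}  FOLLOW[A]={$,b}  FOLLOW[B]={$,b}
[2] — fixpoint
  FOLLOW[S]={$,b}  FOLLOW[A]={$,b}  FOLLOW[B]={$,b}

FOLLOW(S) = ["$", "b"]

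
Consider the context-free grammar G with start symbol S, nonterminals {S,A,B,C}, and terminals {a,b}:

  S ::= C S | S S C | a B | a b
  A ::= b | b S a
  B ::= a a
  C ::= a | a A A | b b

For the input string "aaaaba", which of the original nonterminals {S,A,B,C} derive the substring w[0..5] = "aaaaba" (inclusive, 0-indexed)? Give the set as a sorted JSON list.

CNF form of G:
  S -> C S | S X4 | T1 B | T1 T0
  A -> T0 X2 | b
  B -> T1 T1
  C -> T0 T0 | T1 X3 | a
  T0 -> b
  T1 -> a
  X2 -> S T1
  X3 -> A A
  X4 -> S C

CYK fill — only the sub-triangle for w[0..5]:
  [0..0]={C,T1}  "a"  orig:{C}
  [1..1]={C,T1}  "a"  orig:{C}
  [2..2]={C,T1}  "a"  orig:{C}
  [3..3]={C,T1}  "a"  orig:{C}
  [4..4]={A,T0}  "b"  orig:{A}
  [5..5]={C,T1}  "a"  orig:{C}
  [0..1]={B}  "aa"
  [1..2]={B}  "aa"
  [2..3]={B}  "aa"
  [3..4]={S}  "ab"
  [4..5]=∅  "ba"
  [0..2]={S}  "aaa"
  [1..3]={S}  "aaa"
  [2..4]={S}  "aab"
  [3..5]={X2,X4}  "aba"  orig:{}
  [0..3]={S,X2,X4}  "aaaa"  orig:{S}
  [1..4]={S}  "aaab"
  [2..5]={X2,X4}  "aaba"  orig:{}
  [0..4]={S}  "aaaab"
  [1..5]={X2,X4}  "aaaba"  orig:{}
  [0..5]={S,X2,X4}  "aaaaba"  orig:{S}

Original NTs in T[0,5] deriving "aaaaba": ["S"]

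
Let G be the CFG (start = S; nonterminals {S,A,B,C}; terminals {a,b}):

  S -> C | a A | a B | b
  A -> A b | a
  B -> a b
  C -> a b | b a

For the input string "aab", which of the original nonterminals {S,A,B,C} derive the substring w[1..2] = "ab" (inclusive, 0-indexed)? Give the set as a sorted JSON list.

Convert to CNF:
  S -> T0 T1 | T1 A | T1 B | T1 T0 | b
  A -> A T0 | a
  B -> T1 T0
  C -> T0 T1 | T1 T0
  T0 -> b
  T1 -> a

Fill CYK table bottom-up (cells [i..j] with 1 ≤ i ≤ j ≤ 2 only):
  [1..1]={A,T1}  "a"  orig:{A}
  [2..2]={S,T0}  "b"  orig:{S}
  [1..2]={A,B,C,S}  "ab"

Original NTs in T[1,2] deriving "ab": ["A", "B", "C", "S"]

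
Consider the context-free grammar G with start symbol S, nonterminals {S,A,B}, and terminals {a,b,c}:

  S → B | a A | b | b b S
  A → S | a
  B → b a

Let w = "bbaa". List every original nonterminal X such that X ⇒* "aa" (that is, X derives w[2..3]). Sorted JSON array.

CNF form of G:
  S -> T0 A | T1 T0 | T1 X3 | b
  A -> T0 A | T1 T0 | T1 X2 | a | b
  B -> T1 T0
  T0 -> a
  T1 -> b
  X2 -> T1 S
  X3 -> T1 S

CYK fill — only the sub-triangle for w[2..3]:
  [2..2]={A,T0}  "a"  orig:{A}
  [3..3]={A,T0}  "a"  orig:{A}
  [2..3]={A,S}  "aa"

Original NTs in T[2,3] deriving "aa": ["A", "S"]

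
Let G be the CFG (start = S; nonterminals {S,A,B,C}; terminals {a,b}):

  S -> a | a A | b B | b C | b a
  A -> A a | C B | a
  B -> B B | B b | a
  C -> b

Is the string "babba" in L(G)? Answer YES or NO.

Convert to CNF:
  S -> T0 A | T1 B | T1 C | T1 T0 | a
  A -> A T0 | C B | a
  B -> B B | B T1 | a
  C -> b
  T0 -> a
  T1 -> b

Fill CYK table bottom-up:
  cell(0,0) b: {C,T1}  orig:{C}
  cell(1,1) a: {A,B,S,T0}  orig:{A,B,S}
  cell(2,2) b: {C,T1}  orig:{C}
  cell(3,3) b: {C,T1}  orig:{C}
  cell(4,4) a: {A,B,S,T0}  orig:{A,B,S}
  cell(0,1) ba: {A,S}
  cell(1,2) ab: {B}
  cell(2,3) bb: {S}
  cell(3,4) ba: {A,S}
  cell(0,2) bab: {A,S}
  cell(1,3) abb: {B}
  cell(2,4) bba: ∅
  cell(0,3) babb: {A,S}
  cell(1,4) abba: {B}
  cell(0,4) babba: {A,S}

S ∈ T[0,4] ⇒ YES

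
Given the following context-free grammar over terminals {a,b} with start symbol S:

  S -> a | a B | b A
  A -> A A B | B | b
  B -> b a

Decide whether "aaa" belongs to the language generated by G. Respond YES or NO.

CNF form of G:
  S -> T0 A | T1 B | a
  A -> A X2 | T0 T1 | b
  B -> T0 T1
  T0 -> b
  T1 -> a
  X2 -> A B

CYK table (by increasing span):
  cell(0,0) a: {S,T1}  orig:{S}
  cell(1,1) a: {S,T1}  orig:{S}
  cell(2,2) a: {S,T1}  orig:{S}
  cell(0,1) aa: ∅
  cell(1,2) aa: ∅
  cell(0,2) aaa: ∅

S ∉ T[0,2] ⇒ NO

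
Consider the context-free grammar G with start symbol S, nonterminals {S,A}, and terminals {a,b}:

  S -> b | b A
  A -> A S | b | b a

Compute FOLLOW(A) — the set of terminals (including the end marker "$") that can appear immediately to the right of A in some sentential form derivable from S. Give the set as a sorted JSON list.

FIRST sets, iterate to fixpoint:
round 1:
  A via A→b: +{b}
  S via S→b: +{b}
  FIRST(S)={b}  FIRST(A)={b}
round 2: (no change)
  FIRST(S)={b}  FIRST(A)={b}

Compute FOLLOW by fixpoint:
seed FOLLOW(S) with $
[1]
  A→A S: FOLLOW(A) ⊇ FIRST(S) = {b}; new: +{b}
  A→A S: FOLLOW(S) ⊇ FOLLOW(A) ⊇ {b}; new: +{b}
  S→b A: FOLLOW(A) ⊇ FOLLOW(S) ⊇ {$,b}; new: +{$}
  S: {$,b}  A: {$,b}
[2] — fixpoint
  S: {$,b}  A: {$,b}

FOLLOW(A) = ["$", "b"]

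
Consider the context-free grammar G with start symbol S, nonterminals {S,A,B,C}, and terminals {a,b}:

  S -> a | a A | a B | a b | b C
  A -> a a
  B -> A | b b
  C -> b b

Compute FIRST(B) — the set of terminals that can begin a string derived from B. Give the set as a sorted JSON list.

FIRST sets, iterate to fixpoint:
round 1:
  A via A→a a: +{a}
  B via B→A: +{a}
  B via B→b b: +{b}
  C via C→b b: +{b}
  S via S→a: +{a}
  S via S→b C: +{b}
  FIRST(S)={a,b}  FIRST(A)={a}  FIRST(B)={a,b}  FIRST(C)={b}
round 2: (no change)
  FIRST(S)={a,b}  FIRST(A)={a}  FIRST(B)={a,b}  FIRST(C)={b}

FIRST(B) = ["a", "b"]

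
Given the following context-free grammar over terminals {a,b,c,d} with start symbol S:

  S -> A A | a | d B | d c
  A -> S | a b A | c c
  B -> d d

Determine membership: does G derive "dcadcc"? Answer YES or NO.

CNF form of G:
  S -> A A | T3 B | T3 T2 | a
  A -> A A | T0 X4 | T2 T2 | T3 B | T3 T2 | a
  B -> T3 T3
  T0 -> a
  T1 -> b
  T2 -> c
  T3 -> d
  X4 -> T1 A

CYK table (by increasing span):
  [0..0]={T3}  "d"  orig:{}
  [1..1]={T2}  "c"  orig:{}
  [2..2]={A,S,T0}  "a"  orig:{A,S}
  [3..3]={T3}  "d"  orig:{}
  [4..4]={T2}  "c"  orig:{}
  [5..5]={T2}  "c"  orig:{}
  [0..1]={A,S}  "dc"
  [1..2]=∅  "ca"
  [2..3]=∅  "ad"
  [3..4]={A,S}  "dc"
  [4..5]={A}  "cc"
  [0..2]={A,S}  "dca"
  [1..3]=∅  "cad"
  [2..4]={A,S}  "adc"
  [3..5]=∅  "dcc"
  [0..3]=∅  "dcad"
  [1..4]=∅  "cadc"
  [2..5]=∅  "adcc"
  [0..4]={A,S}  "dcadc"
  [1..5]=∅  "cadcc"
  [0..5]=∅  "dcadcc"

S ∉ T[0,5] ⇒ NO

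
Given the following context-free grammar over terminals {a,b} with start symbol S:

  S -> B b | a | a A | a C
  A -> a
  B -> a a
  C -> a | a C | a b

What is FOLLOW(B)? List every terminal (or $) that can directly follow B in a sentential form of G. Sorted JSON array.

Compute FIRST by fixpoint:
pass 1:
  A via A→a: +{a}
  B via B→a a: +{a}
  C via C→a: +{a}
  S via S→B b: +{a}
  FIRST[S]={a}  FIRST[A]={a}  FIRST[B]={a}  FIRST[C]={a}
pass 2: — fixpoint
  FIRST[S]={a}  FIRST[A]={a}  FIRST[B]={a}  FIRST[C]={a}

Compute FOLLOW by fixpoint:
FOLLOW(S) := {$}
iter 1:
  S→B b: FOLLOW(B) ⊇ FIRST(b) = {b}; new: +{b}
  S→a A: FOLLOW(A) ⊇ FOLLOW(S) ⊇ {$}; new: +{$}
  S→a C: FOLLOW(C) ⊇ FOLLOW(S) ⊇ {$}; new: +{$}
  FOLLOW(S)={$}  FOLLOW(A)={$}  FOLLOW(B)={b}  FOLLOW(C)={$}
iter 2: done
  FOLLOW(S)={$}  FOLLOW(A)={$}  FOLLOW(B)={b}  FOLLOW(C)={$}

FOLLOW(B) = ["b"]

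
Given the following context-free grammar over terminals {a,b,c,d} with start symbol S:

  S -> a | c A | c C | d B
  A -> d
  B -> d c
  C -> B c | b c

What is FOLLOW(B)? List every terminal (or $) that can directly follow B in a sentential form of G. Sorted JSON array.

FIRST sets, iterate to fixpoint:
pass 1:
  A via A→d: +{d}
  B via B→d c: +{d}
  C via C→B c: +{d}
  C via C→b c: +{b}
  S via S→a: +{a}
  S via S→c A: +{c}
  S via S→d B: +{d}
  FIRST(S)={a,c,d}  FIRST(A)={d}  FIRST(B)={d}  FIRST(C)={b,d}
pass 2: done
  FIRST(S)={a,c,d}  FIRST(A)={d}  FIRST(B)={d}  FIRST(C)={b,d}

Compute FOLLOW by fixpoint:
FOLLOW(S) := {$}
iter 1:
  C→B c: FOLLOW(B) ⊇ FIRST(c) = {c}; new: +{c}
  S→c A: FOLLOW(A) ⊇ FOLLOW(S) ⊇ {$}; new: +{$}
  S→c C: FOLLOW(C) ⊇ FOLLOW(S) ⊇ {$}; new: +{$}
  S→d B: FOLLOW(B) ⊇ FOLLOW(S) ⊇ {$}; new: +{$}
  FOLLOW(S)={$}  FOLLOW(A)={$}  FOLLOW(B)={$,c}  FOLLOW(C)={$}
iter 2: (stable)
  FOLLOW(S)={$}  FOLLOW(A)={$}  FOLLOW(B)={$,c}  FOLLOW(C)={$}

FOLLOW(B) = ["$", "c"]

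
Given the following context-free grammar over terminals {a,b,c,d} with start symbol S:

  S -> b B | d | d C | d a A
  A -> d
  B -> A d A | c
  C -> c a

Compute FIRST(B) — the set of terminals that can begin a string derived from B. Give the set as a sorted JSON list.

Compute FIRST by fixpoint:
[1]
  A via A→d: +{d}
  B via B→A d A: +{d}
  B via B→c: +{c}
  C via C→c a: +{c}
  S via S→b B: +{b}
  S via S→d: +{d}
  FIRST[S]={b,d}  FIRST[A]={d}  FIRST[B]={c,d}  FIRST[C]={c}
[2] (no change)
  FIRST[S]={b,d}  FIRST[A]={d}  FIRST[B]={c,d}  FIRST[C]={c}

FIRST(B) = ["c", "d"]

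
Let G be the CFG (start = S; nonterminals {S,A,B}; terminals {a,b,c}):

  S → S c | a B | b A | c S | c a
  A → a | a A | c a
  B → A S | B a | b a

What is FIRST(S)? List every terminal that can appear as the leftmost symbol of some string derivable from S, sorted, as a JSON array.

FIRST sets, iterate to fixpoint:
[1]
  A via A→a: +{a}
  A via A→c a: +{c}
  B via B→A S: +{a,c}
  B via B→b a: +{b}
  S via S→a B: +{a}
  S via S→b A: +{b}
  S via S→c S: +{c}
  S: {a,b,c}  A: {a,c}  B: {a,b,c}
[2] (stable)
  S: {a,b,c}  A: {a,c}  B: {a,b,c}

FIRST(S) = ["a", "b", "c"]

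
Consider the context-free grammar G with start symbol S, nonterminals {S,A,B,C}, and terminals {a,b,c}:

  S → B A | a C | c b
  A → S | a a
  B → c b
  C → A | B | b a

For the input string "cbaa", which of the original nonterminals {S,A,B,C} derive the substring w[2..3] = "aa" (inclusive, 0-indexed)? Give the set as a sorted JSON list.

Convert to CNF:
  S -> B A | T0 C | T1 T2
  A -> B A | T0 C | T0 T0 | T1 T2
  B -> T1 T2
  C -> B A | T0 C | T0 T0 | T1 T2 | T2 T0
  T0 -> a
  T1 -> c
  T2 -> b

CYK table (by increasing span) (cells [i..j] with 2 ≤ i ≤ j ≤ 3 only):
  T[2,2] 'a' = {T0}  orig:{}
  T[3,3] 'a' = {T0}  orig:{}
  T[2,3] 'aa' = {A,C}

Original NTs in T[2,3] deriving "aa": ["A", "C"]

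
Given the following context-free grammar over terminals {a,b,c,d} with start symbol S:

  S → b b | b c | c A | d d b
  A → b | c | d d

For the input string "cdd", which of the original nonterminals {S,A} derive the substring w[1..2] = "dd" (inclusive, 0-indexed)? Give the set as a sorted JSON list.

Convert to CNF:
  S -> T0 X3 | T1 T1 | T1 T2 | T2 A
  A -> T0 T0 | b | c
  T0 -> d
  T1 -> b
  T2 -> c
  X3 -> T0 T1

CYK table (by increasing span), restricted to cells inside w[1..2]:
  [1..1]={T0}  "d"  orig:{}
  [2..2]={T0}  "d"  orig:{}
  [1..2]={A}  "dd"

Original NTs in T[1,2] deriving "dd": ["A"]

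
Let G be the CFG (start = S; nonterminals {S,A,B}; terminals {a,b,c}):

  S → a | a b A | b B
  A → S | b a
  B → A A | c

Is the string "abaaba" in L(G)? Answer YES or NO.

CNF form of G:
  S -> T0 X3 | T1 B | a
  A -> T0 X2 | T1 B | T1 T0 | a
  B -> A A | c
  T0 -> a
  T1 -> b
  X2 -> T1 A
  X3 -> T1 A

CYK fill:
  T[0,0] 'a' = {A,S,T0}  orig:{A,S}
  T[1,1] 'b' = {T1}  orig:{}
  T[2,2] 'a' = {A,S,T0}  orig:{A,S}
  T[3,3] 'a' = {A,S,T0}  orig:{A,S}
  T[4,4] 'b' = {T1}  orig:{}
  T[5,5] 'a' = {A,S,T0}  orig:{A,S}
  T[0,1] 'ab' = ∅
  T[1,2] 'ba' = {A,X2,X3}  orig:{A}
  T[2,3] 'aa' = {B}
  T[3,4] 'ab' = ∅
  T[4,5] 'ba' = {A,X2,X3}  orig:{A}
  T[0,2] 'aba' = {A,B,S}
  T[1,3] 'baa' = {A,B,S}
  T[2,4] 'aab' = ∅
  T[3,5] 'aba' = {A,B,S}
  T[0,3] 'abaa' = {B}
  T[1,4] 'baab' = ∅
  T[2,5] 'aaba' = {B}
  T[0,4] 'abaab' = ∅
  T[1,5] 'baaba' = {A,B,S}
  T[0,5] 'abaaba' = {B}

S ∉ T[0,5] ⇒ NO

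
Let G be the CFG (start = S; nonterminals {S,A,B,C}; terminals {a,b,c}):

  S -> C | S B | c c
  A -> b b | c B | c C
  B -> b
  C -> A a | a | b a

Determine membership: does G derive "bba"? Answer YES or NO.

Convert to CNF:
  S -> A T2 | S B | T0 T2 | T1 T1 | a
  A -> T0 T0 | T1 B | T1 C
  B -> b
  C -> A T2 | T0 T2 | a
  T0 -> b
  T1 -> c
  T2 -> a

Fill CYK table bottom-up:
  T[0,0] 'b' = {B,T0}  orig:{B}
  T[1,1] 'b' = {B,T0}  orig:{B}
  T[2,2] 'a' = {C,S,T2}  orig:{C,S}
  T[0,1] 'bb' = {A}
  T[1,2] 'ba' = {C,S}
  T[0,2] 'bba' = {C,S}

S ∈ T[0,2] ⇒ YES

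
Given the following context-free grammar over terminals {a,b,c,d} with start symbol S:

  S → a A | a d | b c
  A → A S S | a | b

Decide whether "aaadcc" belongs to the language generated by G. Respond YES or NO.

Convert to CNF:
  S -> T0 A | T0 T1 | T2 T3
  A -> A X4 | a | b
  T0 -> a
  T1 -> d
  T2 -> b
  T3 -> c
  X4 -> S S

CYK fill:
  cell(0,0) a: {A,T0}  orig:{A}
  cell(1,1) a: {A,T0}  orig:{A}
  cell(2,2) a: {A,T0}  orig:{A}
  cell(3,3) d: {T1}  orig:{}
  cell(4,4) c: {T3}  orig:{}
  cell(5,5) c: {T3}  orig:{}
  cell(0,1) aa: {S}
  cell(1,2) aa: {S}
  cell(2,3) ad: {S}
  cell(3,4) dc: ∅
  cell(4,5) cc: ∅
  cell(0,2) aaa: ∅
  cell(1,3) aad: ∅
  cell(2,4) adc: ∅
  cell(3,5) dcc: ∅
  cell(0,3) aaad: {X4}  orig:{}
  cell(1,4) aadc: ∅
  cell(2,5) adcc: ∅
  cell(0,4) aaadc: ∅
  cell(1,5) aadcc: ∅
  cell(0,5) aaadcc: ∅

S ∉ T[0,5] ⇒ NO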